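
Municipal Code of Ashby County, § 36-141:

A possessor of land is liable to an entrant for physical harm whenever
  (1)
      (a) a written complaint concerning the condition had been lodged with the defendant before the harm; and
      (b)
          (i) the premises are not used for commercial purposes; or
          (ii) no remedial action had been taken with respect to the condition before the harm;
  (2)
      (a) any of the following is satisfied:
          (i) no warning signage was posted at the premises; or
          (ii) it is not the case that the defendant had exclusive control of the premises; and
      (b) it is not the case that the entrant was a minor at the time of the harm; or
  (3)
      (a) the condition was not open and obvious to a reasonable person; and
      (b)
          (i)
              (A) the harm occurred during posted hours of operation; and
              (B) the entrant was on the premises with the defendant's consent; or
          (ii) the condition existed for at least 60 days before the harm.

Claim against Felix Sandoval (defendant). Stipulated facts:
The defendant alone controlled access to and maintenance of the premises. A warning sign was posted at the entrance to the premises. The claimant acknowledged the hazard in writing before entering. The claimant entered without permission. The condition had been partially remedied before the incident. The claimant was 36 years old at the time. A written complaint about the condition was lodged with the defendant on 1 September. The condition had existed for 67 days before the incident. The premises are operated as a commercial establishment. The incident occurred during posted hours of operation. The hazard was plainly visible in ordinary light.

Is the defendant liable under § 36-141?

(a) complaint lodged — holds.
(i) not (commercial use) — not met.
(ii) no remedial action — not satisfied.
(b) = F OR F = false.
(1): T AND F → false.
(i) no signage posted — not met.
(ii) not (exclusive control) — not met.
(a) = F OR F = false.
(b) not (entrant a minor) — holds.
(2) = F AND T = false.
(a) not open/obvious — not satisfied.
(A) during posted hours — met.
(B) consent to enter — not met.
So (i) is not satisfied (T AND F).
(ii) condition ≥60 days old — met.
So (b) is satisfied (F OR T).
So (3) is not satisfied (F AND T).
So Overall is not satisfied (F OR F OR F).

No — not liable.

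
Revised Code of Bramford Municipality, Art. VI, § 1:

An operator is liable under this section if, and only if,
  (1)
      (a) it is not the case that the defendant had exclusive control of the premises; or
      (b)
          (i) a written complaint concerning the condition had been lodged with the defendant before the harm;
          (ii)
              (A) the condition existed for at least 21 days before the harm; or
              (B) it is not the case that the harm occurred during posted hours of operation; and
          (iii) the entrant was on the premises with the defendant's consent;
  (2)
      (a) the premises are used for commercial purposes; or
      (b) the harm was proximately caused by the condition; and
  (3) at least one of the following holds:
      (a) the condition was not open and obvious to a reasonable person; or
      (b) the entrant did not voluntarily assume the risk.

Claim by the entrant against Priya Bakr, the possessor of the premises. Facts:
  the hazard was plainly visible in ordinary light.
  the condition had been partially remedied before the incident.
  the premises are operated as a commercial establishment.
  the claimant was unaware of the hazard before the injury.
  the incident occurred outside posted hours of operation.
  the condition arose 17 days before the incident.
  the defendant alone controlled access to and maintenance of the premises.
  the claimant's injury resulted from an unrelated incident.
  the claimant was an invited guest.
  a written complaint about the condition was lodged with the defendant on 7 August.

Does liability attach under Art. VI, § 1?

Yes — liable.

(a) not (exclusive control) — not satisfied.
(i) complaint lodged — satisfied.
(A) condition ≥21 days old — not met.
(B) not (during posted hours) — met.
(ii): F OR T → true.
(iii) consent to enter — satisfied.
(b): T AND T AND T → true.
(1): F OR T → true.
(a) commercial use — satisfied.
(b) proximate cause — fails.
So (2) is satisfied (T OR F).
(a) not open/obvious — fails.
(b) no assumed risk — satisfied.
So (3) is satisfied (F OR T).
So Overall is satisfied (T AND T AND T).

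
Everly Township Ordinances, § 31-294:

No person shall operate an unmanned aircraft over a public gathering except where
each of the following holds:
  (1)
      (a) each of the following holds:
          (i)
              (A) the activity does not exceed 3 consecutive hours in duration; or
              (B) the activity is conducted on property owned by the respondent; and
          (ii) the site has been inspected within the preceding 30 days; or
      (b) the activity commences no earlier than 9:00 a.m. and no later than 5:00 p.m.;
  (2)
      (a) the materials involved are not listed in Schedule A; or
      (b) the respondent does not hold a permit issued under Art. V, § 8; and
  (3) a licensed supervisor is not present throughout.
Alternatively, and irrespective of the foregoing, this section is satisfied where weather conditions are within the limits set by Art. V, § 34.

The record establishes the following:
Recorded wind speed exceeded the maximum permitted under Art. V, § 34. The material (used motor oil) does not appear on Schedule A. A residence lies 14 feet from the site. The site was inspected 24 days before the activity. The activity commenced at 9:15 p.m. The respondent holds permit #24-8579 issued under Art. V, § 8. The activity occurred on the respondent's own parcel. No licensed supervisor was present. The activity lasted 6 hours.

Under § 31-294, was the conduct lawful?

Yes — lawful.

(A) ≤ 3 hrs duration — fails.
(B) own property — met.
So (i) is satisfied (F OR T).
(ii) site inspected — met.
So (a) is satisfied (T AND T).
(b) start within hours — fails.
(1) = T OR F = true.
(a) not (Schedule A material) — satisfied.
(b) not (holds permit) — fails.
(2): T OR F → true.
(3) not (supervisor present) — met.
Overall: T AND T AND T → true.
Exception (weather ok) — not satisfied.
Result: main true OR exception false → true.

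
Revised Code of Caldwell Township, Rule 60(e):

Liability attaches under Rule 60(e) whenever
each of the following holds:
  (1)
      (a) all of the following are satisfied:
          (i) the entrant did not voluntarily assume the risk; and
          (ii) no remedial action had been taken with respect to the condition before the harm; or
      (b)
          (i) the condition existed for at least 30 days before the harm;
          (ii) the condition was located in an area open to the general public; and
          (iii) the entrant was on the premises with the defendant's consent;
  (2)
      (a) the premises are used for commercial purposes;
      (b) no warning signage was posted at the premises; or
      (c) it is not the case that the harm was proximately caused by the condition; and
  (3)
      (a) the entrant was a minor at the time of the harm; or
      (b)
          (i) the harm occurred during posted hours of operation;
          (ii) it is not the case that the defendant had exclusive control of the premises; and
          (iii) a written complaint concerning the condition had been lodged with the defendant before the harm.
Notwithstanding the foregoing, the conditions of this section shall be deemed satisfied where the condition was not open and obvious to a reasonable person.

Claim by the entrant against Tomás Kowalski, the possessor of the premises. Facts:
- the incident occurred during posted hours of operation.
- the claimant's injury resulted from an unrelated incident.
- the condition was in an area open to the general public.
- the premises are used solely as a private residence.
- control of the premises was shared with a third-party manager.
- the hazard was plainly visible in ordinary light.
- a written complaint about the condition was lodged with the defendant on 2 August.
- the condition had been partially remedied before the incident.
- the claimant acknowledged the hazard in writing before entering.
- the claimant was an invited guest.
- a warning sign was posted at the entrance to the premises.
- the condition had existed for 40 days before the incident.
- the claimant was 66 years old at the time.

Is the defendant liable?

Yes — liable.

(i) no assumed risk — fails.
(ii) no remedial action — fails.
(a): F AND F → false.
(i) condition ≥30 days old — met.
(ii) public area — holds.
(iii) consent to enter — met.
(b) = T AND T AND T = true.
So (1) is satisfied (F OR T).
(a) commercial use — fails.
(b) no signage posted — not met.
(c) not (proximate cause) — holds.
(2): F OR F OR T → true.
(a) entrant a minor — fails.
(i) during posted hours — met.
(ii) not (exclusive control) — met.
(iii) complaint lodged — holds.
So (b) is satisfied (T AND T AND T).
(3) = F OR T = true.
Overall: T AND T AND T → true.
Exception (not open/obvious) — not satisfied.
Result: main true OR exception false → true.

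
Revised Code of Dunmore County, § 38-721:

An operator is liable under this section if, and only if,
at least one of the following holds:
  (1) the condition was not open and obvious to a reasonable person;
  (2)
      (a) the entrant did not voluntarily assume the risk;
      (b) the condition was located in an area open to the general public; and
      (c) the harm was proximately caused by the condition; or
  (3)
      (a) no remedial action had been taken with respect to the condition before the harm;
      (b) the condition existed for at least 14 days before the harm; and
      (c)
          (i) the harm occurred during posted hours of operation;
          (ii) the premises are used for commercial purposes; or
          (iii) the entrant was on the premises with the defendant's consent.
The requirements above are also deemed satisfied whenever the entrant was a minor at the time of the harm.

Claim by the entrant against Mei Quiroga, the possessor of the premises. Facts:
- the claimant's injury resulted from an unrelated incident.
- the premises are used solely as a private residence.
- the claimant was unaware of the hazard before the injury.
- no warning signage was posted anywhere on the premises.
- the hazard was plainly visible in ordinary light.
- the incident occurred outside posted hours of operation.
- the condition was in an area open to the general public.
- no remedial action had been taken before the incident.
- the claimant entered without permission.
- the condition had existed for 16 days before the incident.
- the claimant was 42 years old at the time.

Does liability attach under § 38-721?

(1) not open/obvious — not met.
(a) no assumed risk — met.
(b) public area — met.
(c) proximate cause — fails.
So (2) is not satisfied (T AND T AND F).
(a) no remedial action — met.
(b) condition ≥14 days old — holds.
(i) during posted hours — fails.
(ii) commercial use — not met.
(iii) consent to enter — fails.
(c) = F OR F OR F = false.
(3) = T AND T AND F = false.
Overall: F OR F OR F → false.
Exception (entrant a minor) — not satisfied.
Result: main false OR exception false → false.

No — not liable.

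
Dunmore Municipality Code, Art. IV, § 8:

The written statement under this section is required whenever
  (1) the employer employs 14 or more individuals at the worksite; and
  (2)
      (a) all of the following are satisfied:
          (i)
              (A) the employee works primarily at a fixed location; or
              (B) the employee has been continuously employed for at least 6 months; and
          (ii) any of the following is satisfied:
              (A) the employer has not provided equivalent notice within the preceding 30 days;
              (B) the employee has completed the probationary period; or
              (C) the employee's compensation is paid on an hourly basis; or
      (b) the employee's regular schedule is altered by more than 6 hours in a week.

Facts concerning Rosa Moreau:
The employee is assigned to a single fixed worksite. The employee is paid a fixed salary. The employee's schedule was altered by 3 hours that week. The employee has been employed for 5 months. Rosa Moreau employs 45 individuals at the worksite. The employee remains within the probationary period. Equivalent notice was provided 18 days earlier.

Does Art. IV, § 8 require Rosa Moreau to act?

No — not required.

(1) ≥ 14 at site — holds.
(A) fixed location — satisfied.
(B) tenure ≥ 6 mo. — fails.
So (i) is satisfied (T OR F).
(A) no recent notice — not satisfied.
(B) past probation — not satisfied.
(C) hourly-paid — not met.
(ii) = F OR F OR F = false.
So (a) is not satisfied (T AND F).
(b) schedule shift > 6h — not met.
(2): F OR F → false.
So Overall is not satisfied (T AND F).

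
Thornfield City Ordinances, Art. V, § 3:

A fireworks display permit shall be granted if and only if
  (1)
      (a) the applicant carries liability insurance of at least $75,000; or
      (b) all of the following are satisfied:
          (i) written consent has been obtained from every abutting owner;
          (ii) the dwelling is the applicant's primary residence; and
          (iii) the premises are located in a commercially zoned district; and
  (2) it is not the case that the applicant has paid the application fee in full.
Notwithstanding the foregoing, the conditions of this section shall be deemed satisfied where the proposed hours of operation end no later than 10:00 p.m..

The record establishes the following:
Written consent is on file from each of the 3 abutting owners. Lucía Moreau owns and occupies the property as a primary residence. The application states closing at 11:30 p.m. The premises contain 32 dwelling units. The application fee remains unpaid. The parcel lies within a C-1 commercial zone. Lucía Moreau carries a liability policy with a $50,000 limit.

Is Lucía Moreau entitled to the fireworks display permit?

(a) insurance ≥ $75,000 — not met.
(i) all abutters consent — met.
(ii) primary residence — satisfied.
(iii) commercially zoned — holds.
(b): T AND T AND T → true.
So (1) is satisfied (F OR T).
(2) not (fee paid) — holds.
So Overall is satisfied (T AND T).
Exception (closes by 10 p.m.) — not satisfied.
Result: main true OR exception false → true.

Yes — granted.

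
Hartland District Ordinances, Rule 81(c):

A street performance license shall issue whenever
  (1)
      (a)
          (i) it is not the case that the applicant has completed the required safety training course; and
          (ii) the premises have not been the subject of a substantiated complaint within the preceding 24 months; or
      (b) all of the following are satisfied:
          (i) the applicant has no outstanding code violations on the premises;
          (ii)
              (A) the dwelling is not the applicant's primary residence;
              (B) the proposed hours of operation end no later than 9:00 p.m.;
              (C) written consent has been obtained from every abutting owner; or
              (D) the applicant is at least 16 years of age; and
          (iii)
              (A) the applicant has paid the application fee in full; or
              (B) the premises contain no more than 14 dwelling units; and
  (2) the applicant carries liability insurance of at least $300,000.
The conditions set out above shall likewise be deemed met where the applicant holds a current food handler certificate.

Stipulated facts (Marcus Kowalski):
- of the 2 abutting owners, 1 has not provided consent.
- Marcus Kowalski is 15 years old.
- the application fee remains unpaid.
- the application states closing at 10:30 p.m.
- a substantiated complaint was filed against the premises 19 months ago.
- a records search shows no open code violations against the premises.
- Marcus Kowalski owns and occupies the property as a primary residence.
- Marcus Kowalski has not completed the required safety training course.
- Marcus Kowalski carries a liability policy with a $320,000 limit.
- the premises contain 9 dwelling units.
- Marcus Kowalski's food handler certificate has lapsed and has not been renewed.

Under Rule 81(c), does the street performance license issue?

(i) not (safety training) — met.
(ii) no complaint in 24 mo. — fails.
So (a) is not satisfied (T AND F).
(i) no code violations — met.
(A) not (primary residence) — fails.
(B) closes by 9 p.m. — fails.
(C) all abutters consent — not met.
(D) age ≥ 16 — fails.
(ii) = F OR F OR F OR F = false.
(A) fee paid — fails.
(B) ≤ 14 units — satisfied.
So (iii) is satisfied (F OR T).
(b) = T AND F AND T = false.
(1): F OR F → false.
(2) insurance ≥ $300,000 — holds.
Overall: F AND T → false.
Exception (food handler cert.) — not satisfied.
Result: main false OR exception false → false.

No — denied.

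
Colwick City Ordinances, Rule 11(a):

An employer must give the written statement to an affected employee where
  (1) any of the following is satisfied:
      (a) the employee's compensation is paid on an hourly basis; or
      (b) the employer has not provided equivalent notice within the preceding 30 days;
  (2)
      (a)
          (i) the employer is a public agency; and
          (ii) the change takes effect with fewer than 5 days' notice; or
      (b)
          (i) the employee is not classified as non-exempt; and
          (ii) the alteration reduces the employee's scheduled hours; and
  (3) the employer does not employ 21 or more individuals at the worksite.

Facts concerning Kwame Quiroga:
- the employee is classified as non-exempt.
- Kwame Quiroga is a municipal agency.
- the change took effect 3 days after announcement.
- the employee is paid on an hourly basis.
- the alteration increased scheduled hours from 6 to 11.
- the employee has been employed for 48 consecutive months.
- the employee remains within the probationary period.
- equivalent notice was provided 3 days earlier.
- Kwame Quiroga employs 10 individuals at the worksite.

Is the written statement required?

(a) hourly-paid — satisfied.
(b) no recent notice — fails.
(1) = T OR F = true.
(i) public agency — holds.
(ii) < 5 days' notice — met.
(a) = T AND T = true.
(i) not (non-exempt) — not met.
(ii) hours reduced — not satisfied.
(b) = F AND F = false.
(2): T OR F → true.
(3) not (≥ 21 at site) — holds.
Overall = T AND T AND T = true.

Yes — required.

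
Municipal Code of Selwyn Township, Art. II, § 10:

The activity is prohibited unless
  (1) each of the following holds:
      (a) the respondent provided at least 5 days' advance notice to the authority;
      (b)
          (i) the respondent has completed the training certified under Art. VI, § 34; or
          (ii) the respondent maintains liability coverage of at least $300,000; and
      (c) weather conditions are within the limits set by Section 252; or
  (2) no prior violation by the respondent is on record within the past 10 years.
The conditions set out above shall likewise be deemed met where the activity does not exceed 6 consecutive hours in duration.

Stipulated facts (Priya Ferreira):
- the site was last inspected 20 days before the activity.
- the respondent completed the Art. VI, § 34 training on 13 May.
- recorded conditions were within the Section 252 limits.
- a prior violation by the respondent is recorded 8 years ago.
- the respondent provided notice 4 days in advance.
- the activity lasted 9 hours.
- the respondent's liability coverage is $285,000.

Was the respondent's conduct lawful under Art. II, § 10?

No — unlawful.

(a) ≥5 days' notice — fails.
(i) training certified — satisfied.
(ii) coverage ≥ $300,000 — not satisfied.
So (b) is satisfied (T OR F).
(c) weather ok — holds.
(1) = F AND T AND T = false.
(2) no prior violation — not satisfied.
So Overall is not satisfied (F OR F).
Exception (≤ 6 hrs duration) — not satisfied.
Result: main false OR exception false → false.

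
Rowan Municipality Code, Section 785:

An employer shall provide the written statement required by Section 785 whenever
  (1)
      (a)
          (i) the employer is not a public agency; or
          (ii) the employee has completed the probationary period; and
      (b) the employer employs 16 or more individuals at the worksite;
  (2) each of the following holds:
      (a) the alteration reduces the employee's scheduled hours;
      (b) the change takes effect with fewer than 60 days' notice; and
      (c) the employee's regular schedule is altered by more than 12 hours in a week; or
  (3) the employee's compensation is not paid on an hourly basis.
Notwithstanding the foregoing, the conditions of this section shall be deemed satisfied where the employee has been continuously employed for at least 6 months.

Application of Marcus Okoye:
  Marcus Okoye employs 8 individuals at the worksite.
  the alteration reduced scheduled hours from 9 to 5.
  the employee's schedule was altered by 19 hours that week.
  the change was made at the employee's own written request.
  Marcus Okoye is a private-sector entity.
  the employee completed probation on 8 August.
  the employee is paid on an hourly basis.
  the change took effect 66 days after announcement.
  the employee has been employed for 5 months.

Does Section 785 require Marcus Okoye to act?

No — not required.

(i) not (public agency) — met.
(ii) past probation — satisfied.
So (a) is satisfied (T OR T).
(b) ≥ 16 at site — fails.
(1): T AND F → false.
(a) hours reduced — holds.
(b) < 60 days' notice — not met.
(c) schedule shift > 12h — met.
(2) = T AND F AND T = false.
(3) not (hourly-paid) — not satisfied.
Overall: F OR F OR F → false.
Exception (tenure ≥ 6 mo.) — not satisfied.
Result: main false OR exception false → false.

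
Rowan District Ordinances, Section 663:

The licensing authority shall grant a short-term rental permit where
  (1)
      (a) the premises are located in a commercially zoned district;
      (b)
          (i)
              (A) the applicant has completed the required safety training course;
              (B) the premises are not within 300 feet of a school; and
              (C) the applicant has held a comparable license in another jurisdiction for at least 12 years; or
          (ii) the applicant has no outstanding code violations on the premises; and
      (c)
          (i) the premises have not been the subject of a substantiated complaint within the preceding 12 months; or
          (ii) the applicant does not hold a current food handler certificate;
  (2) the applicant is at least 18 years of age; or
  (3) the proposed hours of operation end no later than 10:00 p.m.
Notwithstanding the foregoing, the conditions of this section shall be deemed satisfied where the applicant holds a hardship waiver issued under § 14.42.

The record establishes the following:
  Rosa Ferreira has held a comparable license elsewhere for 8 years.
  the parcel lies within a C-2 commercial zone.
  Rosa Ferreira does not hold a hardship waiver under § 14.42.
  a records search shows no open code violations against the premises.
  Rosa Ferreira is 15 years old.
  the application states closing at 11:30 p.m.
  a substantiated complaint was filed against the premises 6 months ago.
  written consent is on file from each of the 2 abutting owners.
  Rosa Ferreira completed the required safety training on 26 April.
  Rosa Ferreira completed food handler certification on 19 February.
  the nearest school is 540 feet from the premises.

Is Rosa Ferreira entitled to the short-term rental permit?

No — denied.

(a) commercially zoned — holds.
(A) safety training — satisfied.
(B) ≥300 ft from school — met.
(C) prior license ≥ 12 yr — fails.
So (i) is not satisfied (T AND T AND F).
(ii) no code violations — satisfied.
(b) = F OR T = true.
(i) no complaint in 12 mo. — not met.
(ii) not (food handler cert.) — not satisfied.
(c) = F OR F = false.
So (1) is not satisfied (T AND T AND F).
(2) age ≥ 18 — fails.
(3) closes by 10 p.m. — fails.
Overall: F OR F OR F → false.
Exception (hardship waiver) — not satisfied.
Result: main false OR exception false → false.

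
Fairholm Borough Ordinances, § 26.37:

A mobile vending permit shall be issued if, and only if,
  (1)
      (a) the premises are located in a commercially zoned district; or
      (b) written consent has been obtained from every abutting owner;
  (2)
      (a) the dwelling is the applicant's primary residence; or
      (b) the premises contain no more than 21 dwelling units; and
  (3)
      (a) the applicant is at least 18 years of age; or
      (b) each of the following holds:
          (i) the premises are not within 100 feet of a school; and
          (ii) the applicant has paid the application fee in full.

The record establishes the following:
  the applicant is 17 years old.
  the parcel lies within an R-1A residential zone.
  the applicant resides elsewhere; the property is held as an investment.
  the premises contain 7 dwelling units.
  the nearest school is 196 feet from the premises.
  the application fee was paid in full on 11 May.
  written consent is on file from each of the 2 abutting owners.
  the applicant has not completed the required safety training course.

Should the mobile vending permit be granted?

(a) commercially zoned — not met.
(b) all abutters consent — satisfied.
(1): F OR T → true.
(a) primary residence — fails.
(b) ≤ 21 units — met.
(2) = F OR T = true.
(a) age ≥ 18 — not met.
(i) ≥100 ft from school — met.
(ii) fee paid — holds.
So (b) is satisfied (T AND T).
(3) = F OR T = true.
Overall = T AND T AND T = true.

Yes — granted.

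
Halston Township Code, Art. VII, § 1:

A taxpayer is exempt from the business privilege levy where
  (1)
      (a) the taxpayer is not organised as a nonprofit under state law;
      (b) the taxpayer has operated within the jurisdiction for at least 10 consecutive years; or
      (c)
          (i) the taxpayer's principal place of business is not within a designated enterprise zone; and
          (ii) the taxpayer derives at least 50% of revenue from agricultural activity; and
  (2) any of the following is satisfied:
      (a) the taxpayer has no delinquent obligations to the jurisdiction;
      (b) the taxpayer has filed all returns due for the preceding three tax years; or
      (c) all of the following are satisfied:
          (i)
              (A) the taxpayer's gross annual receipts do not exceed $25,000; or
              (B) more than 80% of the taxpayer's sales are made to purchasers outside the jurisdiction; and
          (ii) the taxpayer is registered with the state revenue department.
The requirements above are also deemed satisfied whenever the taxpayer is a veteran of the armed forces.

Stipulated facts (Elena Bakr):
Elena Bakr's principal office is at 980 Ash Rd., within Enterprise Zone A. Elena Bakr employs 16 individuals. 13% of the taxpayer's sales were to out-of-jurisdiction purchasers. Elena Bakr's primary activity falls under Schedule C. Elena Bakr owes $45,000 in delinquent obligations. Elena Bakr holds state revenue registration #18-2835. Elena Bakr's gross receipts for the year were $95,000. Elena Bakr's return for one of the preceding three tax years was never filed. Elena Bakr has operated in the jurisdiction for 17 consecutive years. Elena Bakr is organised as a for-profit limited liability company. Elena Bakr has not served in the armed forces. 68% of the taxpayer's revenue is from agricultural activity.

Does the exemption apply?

No — not exempt.

(a) not (nonprofit) — satisfied.
(b) ≥ 10 yrs in jurisdiction — satisfied.
(i) not (in enterprise zone) — not satisfied.
(ii) ≥50% agricultural — satisfied.
(c): F AND T → false.
So (1) is satisfied (T OR T OR F).
(a) no delinquency — not satisfied.
(b) returns current — not satisfied.
(A) receipts ≤ $25,000 — not satisfied.
(B) >80% out-of-jur. sales — not satisfied.
(i): F OR F → false.
(ii) state-registered — met.
(c): F AND T → false.
(2) = F OR F OR F = false.
So Overall is not satisfied (T AND F).
Exception (veteran) — not satisfied.
Result: main false OR exception false → false.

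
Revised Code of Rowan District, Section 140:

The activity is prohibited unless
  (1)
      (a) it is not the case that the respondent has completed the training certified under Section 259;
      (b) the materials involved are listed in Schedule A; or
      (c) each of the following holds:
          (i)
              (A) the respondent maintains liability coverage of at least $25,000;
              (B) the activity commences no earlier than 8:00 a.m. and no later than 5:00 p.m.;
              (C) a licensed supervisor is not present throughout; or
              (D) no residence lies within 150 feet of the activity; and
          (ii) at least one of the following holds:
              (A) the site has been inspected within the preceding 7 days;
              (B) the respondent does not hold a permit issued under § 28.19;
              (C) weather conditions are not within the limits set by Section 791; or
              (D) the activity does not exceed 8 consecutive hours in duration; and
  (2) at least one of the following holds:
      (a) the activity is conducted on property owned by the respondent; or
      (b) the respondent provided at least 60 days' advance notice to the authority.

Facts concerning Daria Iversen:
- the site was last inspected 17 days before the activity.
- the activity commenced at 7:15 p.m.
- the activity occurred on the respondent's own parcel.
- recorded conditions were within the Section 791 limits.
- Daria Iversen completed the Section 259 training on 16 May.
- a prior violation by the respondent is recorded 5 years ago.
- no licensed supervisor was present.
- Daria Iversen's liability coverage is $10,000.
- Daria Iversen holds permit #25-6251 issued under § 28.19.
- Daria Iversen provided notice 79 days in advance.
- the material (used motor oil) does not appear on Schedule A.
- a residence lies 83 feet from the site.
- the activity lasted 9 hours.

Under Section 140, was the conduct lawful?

(a) not (training certified) — not met.
(b) Schedule A material — not satisfied.
(A) coverage ≥ $25,000 — not met.
(B) start within hours — fails.
(C) not (supervisor present) — holds.
(D) no residence in 150 ft — not satisfied.
(i): F OR F OR T OR F → true.
(A) site inspected — not met.
(B) not (holds permit) — not satisfied.
(C) not (weather ok) — fails.
(D) ≤ 8 hrs duration — not met.
So (ii) is not satisfied (F OR F OR F OR F).
So (c) is not satisfied (T AND F).
(1): F OR F OR F → false.
(a) own property — holds.
(b) ≥60 days' notice — met.
(2): T OR T → true.
Overall: F AND T → false.

No — unlawful.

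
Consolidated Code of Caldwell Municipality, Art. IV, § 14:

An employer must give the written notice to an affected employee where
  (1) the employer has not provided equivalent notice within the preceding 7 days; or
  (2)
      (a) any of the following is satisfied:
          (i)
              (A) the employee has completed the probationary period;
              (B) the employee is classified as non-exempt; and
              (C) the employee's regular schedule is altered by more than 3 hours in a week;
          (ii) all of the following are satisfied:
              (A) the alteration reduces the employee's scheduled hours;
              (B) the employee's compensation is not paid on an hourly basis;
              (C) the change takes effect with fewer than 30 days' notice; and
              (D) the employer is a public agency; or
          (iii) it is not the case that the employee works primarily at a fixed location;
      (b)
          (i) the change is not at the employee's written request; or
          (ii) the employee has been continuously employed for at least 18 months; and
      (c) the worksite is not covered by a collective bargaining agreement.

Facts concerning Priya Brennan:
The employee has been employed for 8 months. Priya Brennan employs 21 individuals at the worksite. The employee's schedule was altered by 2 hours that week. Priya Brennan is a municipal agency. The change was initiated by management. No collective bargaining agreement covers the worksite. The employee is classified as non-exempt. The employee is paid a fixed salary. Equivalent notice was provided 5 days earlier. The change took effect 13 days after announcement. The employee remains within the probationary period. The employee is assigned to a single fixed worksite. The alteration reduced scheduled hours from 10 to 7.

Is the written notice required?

Yes — required.

(1) no recent notice — not met.
(A) past probation — not satisfied.
(B) non-exempt — met.
(C) schedule shift > 3h — not met.
So (i) is not satisfied (F AND T AND F).
(A) hours reduced — satisfied.
(B) not (hourly-paid) — satisfied.
(C) < 30 days' notice — met.
(D) public agency — satisfied.
(ii) = T AND T AND T AND T = true.
(iii) not (fixed location) — not met.
(a): F OR T OR F → true.
(i) not employee-requested — holds.
(ii) tenure ≥ 18 mo. — not met.
So (b) is satisfied (T OR F).
(c) no CBA — satisfied.
So (2) is satisfied (T AND T AND T).
Overall = F OR T = true.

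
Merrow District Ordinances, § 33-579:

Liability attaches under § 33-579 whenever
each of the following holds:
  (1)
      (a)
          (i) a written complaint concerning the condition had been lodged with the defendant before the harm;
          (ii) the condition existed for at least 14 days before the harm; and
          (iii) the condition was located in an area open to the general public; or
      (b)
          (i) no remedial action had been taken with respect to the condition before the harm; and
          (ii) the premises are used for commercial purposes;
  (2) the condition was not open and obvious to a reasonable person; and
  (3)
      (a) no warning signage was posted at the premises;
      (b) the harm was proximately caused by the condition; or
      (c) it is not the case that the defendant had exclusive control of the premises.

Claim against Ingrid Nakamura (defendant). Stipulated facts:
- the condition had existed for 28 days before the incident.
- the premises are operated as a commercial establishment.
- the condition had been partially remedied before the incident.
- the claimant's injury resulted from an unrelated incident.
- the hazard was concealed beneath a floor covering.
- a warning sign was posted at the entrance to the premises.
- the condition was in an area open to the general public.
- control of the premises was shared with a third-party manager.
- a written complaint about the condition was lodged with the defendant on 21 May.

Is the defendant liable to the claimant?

Yes — liable.

(i) complaint lodged — met.
(ii) condition ≥14 days old — met.
(iii) public area — holds.
(a) = T AND T AND T = true.
(i) no remedial action — not satisfied.
(ii) commercial use — holds.
So (b) is not satisfied (F AND T).
(1): T OR F → true.
(2) not open/obvious — met.
(a) no signage posted — not met.
(b) proximate cause — not satisfied.
(c) not (exclusive control) — satisfied.
(3) = F OR F OR T = true.
Overall: T AND T AND T → true.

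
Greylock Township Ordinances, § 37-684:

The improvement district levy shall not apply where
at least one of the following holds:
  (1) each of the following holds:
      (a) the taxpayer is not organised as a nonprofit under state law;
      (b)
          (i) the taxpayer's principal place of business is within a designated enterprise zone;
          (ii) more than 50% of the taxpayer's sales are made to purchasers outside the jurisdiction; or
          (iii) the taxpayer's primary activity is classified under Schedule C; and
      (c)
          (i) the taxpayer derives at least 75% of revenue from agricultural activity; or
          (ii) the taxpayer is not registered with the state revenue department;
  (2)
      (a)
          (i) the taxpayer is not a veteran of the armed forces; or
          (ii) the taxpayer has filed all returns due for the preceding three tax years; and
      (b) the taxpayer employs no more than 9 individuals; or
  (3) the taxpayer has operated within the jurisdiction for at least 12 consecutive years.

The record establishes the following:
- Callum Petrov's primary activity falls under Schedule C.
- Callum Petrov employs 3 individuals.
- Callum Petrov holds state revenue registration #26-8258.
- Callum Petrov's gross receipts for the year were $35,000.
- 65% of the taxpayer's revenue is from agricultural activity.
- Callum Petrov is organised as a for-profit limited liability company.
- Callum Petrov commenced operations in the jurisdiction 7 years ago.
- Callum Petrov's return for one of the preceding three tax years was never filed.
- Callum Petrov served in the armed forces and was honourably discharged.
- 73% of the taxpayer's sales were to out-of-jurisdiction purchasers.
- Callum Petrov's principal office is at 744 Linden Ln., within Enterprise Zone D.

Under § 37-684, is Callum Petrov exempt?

(a) not (nonprofit) — holds.
(i) in enterprise zone — holds.
(ii) >50% out-of-jur. sales — satisfied.
(iii) Schedule C activity — satisfied.
So (b) is satisfied (T OR T OR T).
(i) ≥75% agricultural — not satisfied.
(ii) not (state-registered) — fails.
(c) = F OR F = false.
So (1) is not satisfied (T AND T AND F).
(i) not (veteran) — fails.
(ii) returns current — not satisfied.
(a) = F OR F = false.
(b) ≤ 9 employees — satisfied.
(2) = F AND T = false.
(3) ≥ 12 yrs in jurisdiction — fails.
Overall: F OR F OR F → false.

No — not exempt.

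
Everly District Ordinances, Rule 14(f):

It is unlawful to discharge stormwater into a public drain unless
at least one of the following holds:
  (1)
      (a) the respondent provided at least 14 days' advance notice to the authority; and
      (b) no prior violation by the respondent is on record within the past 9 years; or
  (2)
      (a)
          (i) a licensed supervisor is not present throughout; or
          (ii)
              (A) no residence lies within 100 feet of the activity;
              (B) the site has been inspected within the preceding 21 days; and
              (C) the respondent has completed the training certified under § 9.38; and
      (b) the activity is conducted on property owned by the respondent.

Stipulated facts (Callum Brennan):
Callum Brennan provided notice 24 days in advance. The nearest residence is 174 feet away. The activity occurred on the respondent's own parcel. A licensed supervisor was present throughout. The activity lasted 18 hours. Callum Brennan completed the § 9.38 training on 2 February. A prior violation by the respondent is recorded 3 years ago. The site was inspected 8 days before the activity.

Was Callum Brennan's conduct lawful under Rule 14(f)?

(a) ≥14 days' notice — satisfied.
(b) no prior violation — not satisfied.
(1): T AND F → false.
(i) not (supervisor present) — fails.
(A) no residence in 100 ft — satisfied.
(B) site inspected — holds.
(C) training certified — holds.
So (ii) is satisfied (T AND T AND T).
(a) = F OR T = true.
(b) own property — satisfied.
(2): T AND T → true.
So Overall is satisfied (F OR T).

Yes — lawful.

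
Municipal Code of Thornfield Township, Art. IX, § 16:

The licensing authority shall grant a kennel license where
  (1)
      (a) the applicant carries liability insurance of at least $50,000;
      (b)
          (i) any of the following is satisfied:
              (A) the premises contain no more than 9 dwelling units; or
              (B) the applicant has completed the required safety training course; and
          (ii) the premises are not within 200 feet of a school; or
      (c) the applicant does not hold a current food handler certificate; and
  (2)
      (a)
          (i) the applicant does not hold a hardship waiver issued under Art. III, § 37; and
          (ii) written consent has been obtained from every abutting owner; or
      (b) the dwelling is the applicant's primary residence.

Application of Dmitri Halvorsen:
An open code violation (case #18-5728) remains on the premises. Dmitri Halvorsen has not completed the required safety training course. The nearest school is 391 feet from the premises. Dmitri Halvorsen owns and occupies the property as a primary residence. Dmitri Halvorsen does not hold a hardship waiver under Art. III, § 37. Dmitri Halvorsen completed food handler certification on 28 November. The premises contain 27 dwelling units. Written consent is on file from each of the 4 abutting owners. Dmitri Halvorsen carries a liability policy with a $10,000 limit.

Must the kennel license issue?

No — denied.

(a) insurance ≥ $50,000 — not met.
(A) ≤ 9 units — fails.
(B) safety training — not satisfied.
(i): F OR F → false.
(ii) ≥200 ft from school — satisfied.
(b): F AND T → false.
(c) not (food handler cert.) — fails.
So (1) is not satisfied (F OR F OR F).
(i) not (hardship waiver) — met.
(ii) all abutters consent — holds.
(a): T AND T → true.
(b) primary residence — satisfied.
(2): T OR T → true.
So Overall is not satisfied (F AND T).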